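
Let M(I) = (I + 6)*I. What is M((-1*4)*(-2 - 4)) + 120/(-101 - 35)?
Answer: 12225/17 ≈ 719.12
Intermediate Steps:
M(I) = I*(6 + I) (M(I) = (6 + I)*I = I*(6 + I))
M((-1*4)*(-2 - 4)) + 120/(-101 - 35) = ((-1*4)*(-2 - 4))*(6 + (-1*4)*(-2 - 4)) + 120/(-101 - 35) = (-4*(-6))*(6 - 4*(-6)) + 120/(-136) = 24*(6 + 24) + 120*(-1/136) = 24*30 - 15/17 = 720 - 15/17 = 12225/17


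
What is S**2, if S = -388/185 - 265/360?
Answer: 1424383081/177422400 ≈ 8.0282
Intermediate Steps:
S = -37741/13320 (S = -388*1/185 - 265*1/360 = -388/185 - 53/72 = -37741/13320 ≈ -2.8334)
S**2 = (-37741/13320)**2 = 1424383081/177422400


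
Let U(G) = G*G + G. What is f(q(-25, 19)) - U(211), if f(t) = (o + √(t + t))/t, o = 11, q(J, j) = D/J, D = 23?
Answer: -1029111/23 - 5*I*√46/23 ≈ -44744.0 - 1.4744*I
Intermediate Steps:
q(J, j) = 23/J
f(t) = (11 + √2*√t)/t (f(t) = (11 + √(t + t))/t = (11 + √(2*t))/t = (11 + √2*√t)/t)
U(G) = G + G² (U(G) = G² + G = G + G²)
f(q(-25, 19)) - U(211) = (11/((23/(-25))) + √2/√(23/(-25))) - 211*(1 + 211) = (11/((23*(-1/25))) + √2/√(23*(-1/25))) - 211*212 = (11/(-23/25) + √2/√(-23/25)) - 1*44732 = (11*(-25/23) + √2*(-5*I*√23/23)) - 44732 = (-275/23 - 5*I*√46/23) - 44732 = -1029111/23 - 5*I*√46/23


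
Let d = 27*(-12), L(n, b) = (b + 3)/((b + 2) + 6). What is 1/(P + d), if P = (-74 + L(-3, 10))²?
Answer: 324/1634785 ≈ 0.00019819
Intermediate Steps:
L(n, b) = (3 + b)/(8 + b) (L(n, b) = (3 + b)/((2 + b) + 6) = (3 + b)/(8 + b))
P = 1739761/324 (P = (-74 + (3 + 10)/(8 + 10))² = (-74 + 13/18)² = (-1319/18)² = 1739761/324 ≈ 5369.6)
d = -324
1/(P + d) = 1/(1739761/324 - 324) = 1/(1634785/324) = 324/1634785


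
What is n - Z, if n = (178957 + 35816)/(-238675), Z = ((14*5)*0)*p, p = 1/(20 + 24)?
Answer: -214773/238675 ≈ -0.89986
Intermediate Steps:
p = 1/44 ≈ 0.022727
Z = 0 (Z = ((14*5)*0)*(1/44) = (70*0)*(1/44) = 0*(1/44) = 0)
n = -214773/238675 (n = 214773*(-1/238675) = -214773/238675 ≈ -0.89986)
n - Z = -214773/238675 - 1*0 = -214773/238675 + 0 = -214773/238675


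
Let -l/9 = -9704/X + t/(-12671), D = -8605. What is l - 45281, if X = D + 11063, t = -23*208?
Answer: -704645170775/15572659 ≈ -45249.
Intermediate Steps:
t = -4784
X = 2458 (X = -8605 + 11063 = 2458)
l = 500401404/15572659 (l = -9*(-9704/2458 - 4784/(-12671)) = -9*(-9704*1/2458 - 4784*(-1/12671)) = -9*(-4852/1229 + 4784/12671) = -9*(-55600156/15572659) = 500401404/15572659 ≈ 32.133)
l - 45281 = 500401404/15572659 - 45281 = -704645170775/15572659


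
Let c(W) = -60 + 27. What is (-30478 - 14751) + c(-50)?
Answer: -45262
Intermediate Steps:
c(W) = -33
(-30478 - 14751) + c(-50) = (-30478 - 14751) - 33 = -45229 - 33 = -45262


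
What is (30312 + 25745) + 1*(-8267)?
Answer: 47790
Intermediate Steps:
(30312 + 25745) + 1*(-8267) = 56057 - 8267 = 47790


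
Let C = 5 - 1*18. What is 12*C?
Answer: -156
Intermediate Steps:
C = -13 (C = 5 - 18 = -13)
12*C = 12*(-13) = -156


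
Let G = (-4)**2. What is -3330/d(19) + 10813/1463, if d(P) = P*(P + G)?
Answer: 317/133 ≈ 2.3835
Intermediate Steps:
G = 16
d(P) = P*(16 + P) (d(P) = P*(P + 16) = P*(16 + P))
-3330/d(19) + 10813/1463 = -3330*1/(19*(16 + 19)) + 10813/1463 = -3330/(19*35) + 10813*(1/1463) = -3330/665 + 983/133 = -3330*1/665 + 983/133 = -666/133 + 983/133 = 317/133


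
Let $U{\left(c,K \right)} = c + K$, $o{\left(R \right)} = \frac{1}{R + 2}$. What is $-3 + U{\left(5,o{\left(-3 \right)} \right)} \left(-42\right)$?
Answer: $-171$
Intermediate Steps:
$o{\left(R \right)} = \frac{1}{2 + R}$
$U{\left(c,K \right)} = K + c$
$-3 + U{\left(5,o{\left(-3 \right)} \right)} \left(-42\right) = -3 + \left(\frac{1}{2 - 3} + 5\right) \left(-42\right) = -3 + \left(\frac{1}{-1} + 5\right) \left(-42\right) = -3 + \left(-1 + 5\right) \left(-42\right) = -3 + 4 \left(-42\right) = -3 - 168 = -171$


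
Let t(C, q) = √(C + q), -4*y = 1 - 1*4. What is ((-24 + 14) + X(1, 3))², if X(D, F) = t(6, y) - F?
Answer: 703/4 - 39*√3 ≈ 108.20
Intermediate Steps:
y = ¾ (y = -(1 - 1*4)/4 = -(1 - 4)/4 = -¼*(-3) = ¾ ≈ 0.75000)
X(D, F) = -F + 3*√3/2 (X(D, F) = √(6 + ¾) - F = √(27/4) - F = 3*√3/2 - F = -F + 3*√3/2)
((-24 + 14) + X(1, 3))² = ((-24 + 14) + (-1*3 + 3*√3/2))² = (-10 + (-3 + 3*√3/2))² = (-13 + 3*√3/2)²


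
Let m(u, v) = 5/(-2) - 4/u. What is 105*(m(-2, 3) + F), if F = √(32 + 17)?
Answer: 1365/2 ≈ 682.50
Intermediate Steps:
m(u, v) = -5/2 - 4/u (m(u, v) = 5*(-½) - 4/u = -5/2 - 4/u)
F = 7 (F = √49 = 7)
105*(m(-2, 3) + F) = 105*((-5/2 - 4/(-2)) + 7) = 105*((-5/2 - 4*(-½)) + 7) = 105*((-5/2 + 2) + 7) = 105*(-½ + 7) = 105*(13/2) = 1365/2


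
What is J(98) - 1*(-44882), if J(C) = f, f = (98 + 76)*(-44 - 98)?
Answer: 20174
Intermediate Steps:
f = -24708 (f = 174*(-142) = -24708)
J(C) = -24708
J(98) - 1*(-44882) = -24708 - 1*(-44882) = -24708 + 44882 = 20174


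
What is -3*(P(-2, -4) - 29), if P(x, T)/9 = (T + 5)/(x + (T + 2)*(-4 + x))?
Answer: 843/10 ≈ 84.300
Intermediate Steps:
P(x, T) = 9*(5 + T)/(x + (-4 + x)*(2 + T)) (P(x, T) = 9*((T + 5)/(x + (T + 2)*(-4 + x))) = 9*((5 + T)/(x + (2 + T)*(-4 + x))) = 9*((5 + T)/(x + (-4 + x)*(2 + T))) = 9*(5 + T)/(x + (-4 + x)*(2 + T)))
-3*(P(-2, -4) - 29) = -3*(9*(5 - 4)/(-8 - 4*(-4) + 3*(-2) - 4*(-2)) - 29) = -3*(9*1/(-8 + 16 - 6 + 8) - 29) = -3*(9*1/10 - 29) = -3*(9*(1/10)*1 - 29) = -3*(9/10 - 29) = -3*(-281/10) = 843/10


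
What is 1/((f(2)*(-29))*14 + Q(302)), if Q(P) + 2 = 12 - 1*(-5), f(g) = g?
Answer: -1/797 ≈ -0.0012547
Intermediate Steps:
Q(P) = 15 (Q(P) = -2 + (12 - 1*(-5)) = -2 + (12 + 5) = -2 + 17 = 15)
1/((f(2)*(-29))*14 + Q(302)) = 1/((2*(-29))*14 + 15) = 1/(-58*14 + 15) = 1/(-812 + 15) = 1/(-797) = -1/797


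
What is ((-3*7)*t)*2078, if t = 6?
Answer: -261828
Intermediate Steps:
((-3*7)*t)*2078 = (-3*7*6)*2078 = -21*6*2078 = -126*2078 = -261828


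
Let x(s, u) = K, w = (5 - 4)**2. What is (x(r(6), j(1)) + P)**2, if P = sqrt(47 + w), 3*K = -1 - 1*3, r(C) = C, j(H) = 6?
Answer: 448/9 - 32*sqrt(3)/3 ≈ 31.303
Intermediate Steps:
w = 1 (w = 1**2 = 1)
K = -4/3 (K = (-1 - 1*3)/3 = (-1 - 3)/3 = (1/3)*(-4) = -4/3 ≈ -1.3333)
x(s, u) = -4/3
P = 4*sqrt(3) (P = sqrt(47 + 1) = sqrt(48) = 4*sqrt(3) ≈ 6.9282)
(x(r(6), j(1)) + P)**2 = (-4/3 + 4*sqrt(3))**2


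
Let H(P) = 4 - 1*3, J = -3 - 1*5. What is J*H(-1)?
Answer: -8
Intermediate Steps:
J = -8 (J = -3 - 5 = -8)
H(P) = 1 (H(P) = 4 - 3 = 1)
J*H(-1) = -8*1 = -8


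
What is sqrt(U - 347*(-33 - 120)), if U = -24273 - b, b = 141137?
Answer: I*sqrt(112319) ≈ 335.14*I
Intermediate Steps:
U = -165410 (U = -24273 - 1*141137 = -24273 - 141137 = -165410)
sqrt(U - 347*(-33 - 120)) = sqrt(-165410 - 347*(-33 - 120)) = sqrt(-165410 - 347*(-153)) = sqrt(-165410 + 53091) = sqrt(-112319) = I*sqrt(112319)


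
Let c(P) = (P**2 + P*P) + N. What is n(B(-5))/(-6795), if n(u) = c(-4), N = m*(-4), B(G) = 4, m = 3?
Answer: -4/1359 ≈ -0.0029433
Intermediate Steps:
N = -12 (N = 3*(-4) = -12)
c(P) = -12 + 2*P**2 (c(P) = (P**2 + P*P) - 12 = (P**2 + P**2) - 12 = 2*P**2 - 12 = -12 + 2*P**2)
n(u) = 20 (n(u) = -12 + 2*(-4)**2 = -12 + 2*16 = -12 + 32 = 20)
n(B(-5))/(-6795) = 20/(-6795) = 20*(-1/6795) = -4/1359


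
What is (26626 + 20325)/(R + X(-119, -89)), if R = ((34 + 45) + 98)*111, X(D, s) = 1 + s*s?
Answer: 46951/27569 ≈ 1.7030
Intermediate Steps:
X(D, s) = 1 + s**2
R = 19647 (R = (79 + 98)*111 = 177*111 = 19647)
(26626 + 20325)/(R + X(-119, -89)) = (26626 + 20325)/(19647 + (1 + (-89)**2)) = 46951/(19647 + (1 + 7921)) = 46951/(19647 + 7922) = 46951/27569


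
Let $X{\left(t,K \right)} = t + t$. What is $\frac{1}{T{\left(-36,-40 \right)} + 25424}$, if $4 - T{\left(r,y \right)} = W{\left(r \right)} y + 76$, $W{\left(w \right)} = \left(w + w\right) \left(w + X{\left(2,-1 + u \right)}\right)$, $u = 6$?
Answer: $\frac{1}{117512} \approx 8.5098 \cdot 10^{-6}$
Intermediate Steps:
$X{\left(t,K \right)} = 2 t$
$W{\left(w \right)} = 2 w \left(4 + w\right)$ ($W{\left(w \right)} = \left(w + w\right) \left(w + 2 \cdot 2\right) = 2 w \left(w + 4\right) = 2 w \left(4 + w\right)$)
$T{\left(r,y \right)} = -72 - 2 r y \left(4 + r\right)$ ($T{\left(r,y \right)} = 4 - \left(2 r \left(4 + r\right) y + 76\right) = 4 - \left(2 r y \left(4 + r\right) + 76\right) = 4 - \left(76 + 2 r y \left(4 + r\right)\right) = -72 - 2 r y \left(4 + r\right)$)
$\frac{1}{T{\left(-36,-40 \right)} + 25424} = \frac{1}{\left(-72 - \left(-72\right) \left(-40\right) \left(4 - 36\right)\right) + 25424} = \frac{1}{\left(-72 - \left(-72\right) \left(-40\right) \left(-32\right)\right) + 25424} = \frac{1}{\left(-72 + 92160\right) + 25424} = \frac{1}{92088 + 25424} = \frac{1}{117512}$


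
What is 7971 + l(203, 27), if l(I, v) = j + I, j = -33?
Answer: 8141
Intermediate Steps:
l(I, v) = -33 + I
7971 + l(203, 27) = 7971 + (-33 + 203) = 7971 + 170 = 8141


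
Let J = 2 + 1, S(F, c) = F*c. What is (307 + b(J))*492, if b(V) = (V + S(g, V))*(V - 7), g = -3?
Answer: 162852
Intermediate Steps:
J = 3
b(V) = -2*V*(-7 + V) (b(V) = (V - 3*V)*(V - 7) = (-2*V)*(-7 + V) = -2*V*(-7 + V))
(307 + b(J))*492 = (307 + 2*3*(7 - 1*3))*492 = (307 + 2*3*(7 - 3))*492 = (307 + 2*3*4)*492 = (307 + 24)*492 = 331*492 = 162852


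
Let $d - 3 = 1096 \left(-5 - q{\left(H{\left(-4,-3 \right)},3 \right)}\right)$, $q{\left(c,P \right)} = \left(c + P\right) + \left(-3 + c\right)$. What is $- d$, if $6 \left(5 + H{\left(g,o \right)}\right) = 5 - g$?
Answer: $-2195$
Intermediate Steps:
$H{\left(g,o \right)} = - \frac{25}{6} - \frac{g}{6}$ ($H{\left(g,o \right)} = -5 + \frac{5 - g}{6} = -5 - \left(- \frac{5}{6} + \frac{g}{6}\right) = - \frac{25}{6} - \frac{g}{6}$)
$q{\left(c,P \right)} = -3 + P + 2 c$ ($q{\left(c,P \right)} = \left(P + c\right) + \left(-3 + c\right) = -3 + P + 2 c$)
$d = 2195$ ($d = 3 + 1096 \left(-5 - \left(-3 + 3 + 2 \left(- \frac{25}{6} - - \frac{2}{3}\right)\right)\right) = 3 + 1096 \left(-5 - \left(-3 + 3 + 2 \left(- \frac{25}{6} + \frac{2}{3}\right)\right)\right) = 3 + 1096 \left(-5 - \left(-3 + 3 + 2 \left(- \frac{7}{2}\right)\right)\right) = 3 + 1096 \left(-5 - \left(-3 + 3 - 7\right)\right) = 3 + 1096 \left(-5 - -7\right) = 3 + 1096 \left(-5 + 7\right) = 3 + 1096 \cdot 2 = 3 + 2192 = 2195$)
$- d = \left(-1\right) 2195 = -2195$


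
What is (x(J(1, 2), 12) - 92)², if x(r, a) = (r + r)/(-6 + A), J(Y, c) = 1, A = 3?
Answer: 77284/9 ≈ 8587.1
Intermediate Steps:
x(r, a) = -2*r/3 (x(r, a) = (r + r)/(-6 + 3) = (2*r)/(-3) = (2*r)*(-⅓) = -2*r/3)
(x(J(1, 2), 12) - 92)² = (-⅔*1 - 92)² = (-⅔ - 92)² = (-278/3)² = 77284/9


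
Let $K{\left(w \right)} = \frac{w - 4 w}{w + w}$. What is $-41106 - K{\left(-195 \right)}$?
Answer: $- \frac{82209}{2} \approx -41105.0$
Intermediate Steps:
$K{\left(w \right)} = - \frac{3}{2}$ ($K{\left(w \right)} = \frac{\left(-3\right) w}{2 w} = - 3 w \frac{1}{2 w} = - \frac{3}{2}$)
$-41106 - K{\left(-195 \right)} = -41106 - - \frac{3}{2} = -41106 + \frac{3}{2} = - \frac{82209}{2}$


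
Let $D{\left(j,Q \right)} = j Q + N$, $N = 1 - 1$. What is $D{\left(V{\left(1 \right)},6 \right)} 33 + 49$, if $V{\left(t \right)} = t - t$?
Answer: $49$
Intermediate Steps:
$V{\left(t \right)} = 0$
$N = 0$ ($N = 1 - 1 = 0$)
$D{\left(j,Q \right)} = Q j$ ($D{\left(j,Q \right)} = j Q + 0 = Q j + 0 = Q j$)
$D{\left(V{\left(1 \right)},6 \right)} 33 + 49 = 6 \cdot 0 \cdot 33 + 49 = 0 \cdot 33 + 49 = 0 + 49 = 49$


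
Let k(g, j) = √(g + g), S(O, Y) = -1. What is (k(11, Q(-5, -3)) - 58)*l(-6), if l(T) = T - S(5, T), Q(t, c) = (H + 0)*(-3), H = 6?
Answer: 290 - 5*√22 ≈ 266.55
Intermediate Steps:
Q(t, c) = -18 (Q(t, c) = (6 + 0)*(-3) = 6*(-3) = -18)
k(g, j) = √2*√g (k(g, j) = √(2*g) = √2*√g)
l(T) = 1 + T (l(T) = T - 1*(-1) = T + 1 = 1 + T)
(k(11, Q(-5, -3)) - 58)*l(-6) = (√2*√11 - 58)*(1 - 6) = (√22 - 58)*(-5) = (-58 + √22)*(-5) = 290 - 5*√22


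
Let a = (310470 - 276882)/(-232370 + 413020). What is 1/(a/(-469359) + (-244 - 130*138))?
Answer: -4710539075/85656442541666 ≈ -5.4993e-5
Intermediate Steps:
a = 16794/90325 (a = 33588/180650 = 33588*(1/180650) = 16794/90325 ≈ 0.18593)
1/(a/(-469359) + (-244 - 130*138)) = 1/((16794/90325)/(-469359) + (-244 - 130*138)) = 1/((16794/90325)*(-1/469359) + (-244 - 17940)) = 1/(-1866/4710539075 - 18184) = 1/(-85656442541666/4710539075) = -4710539075/85656442541666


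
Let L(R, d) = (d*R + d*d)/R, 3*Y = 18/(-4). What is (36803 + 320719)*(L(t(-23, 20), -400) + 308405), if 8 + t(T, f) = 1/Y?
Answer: 1345736046930/13 ≈ 1.0352e+11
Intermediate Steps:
Y = -3/2 (Y = (18/(-4))/3 = (18*(-¼))/3 = (⅓)*(-9/2) = -3/2 ≈ -1.5000)
t(T, f) = -26/3 (t(T, f) = -8 + 1/(-3/2) = -8 - ⅔ = -26/3)
L(R, d) = (d² + R*d)/R (L(R, d) = (R*d + d²)/R = (d² + R*d)/R)
(36803 + 320719)*(L(t(-23, 20), -400) + 308405) = (36803 + 320719)*(-400*(-26/3 - 400)/(-26/3) + 308405) = 357522*(-400*(-3/26)*(-1226/3) + 308405) = 357522*(-245200/13 + 308405) = 357522*(3764065/13) = 1345736046930/13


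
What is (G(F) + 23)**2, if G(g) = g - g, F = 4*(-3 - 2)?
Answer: 529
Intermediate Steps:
F = -20 (F = 4*(-5) = -20)
G(g) = 0
(G(F) + 23)**2 = (0 + 23)**2 = 23**2 = 529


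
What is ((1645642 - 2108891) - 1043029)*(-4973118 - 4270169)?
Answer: 13922959855786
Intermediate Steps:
((1645642 - 2108891) - 1043029)*(-4973118 - 4270169) = (-463249 - 1043029)*(-9243287) = -1506278*(-9243287) = 13922959855786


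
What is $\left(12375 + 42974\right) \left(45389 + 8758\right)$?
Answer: $2996982303$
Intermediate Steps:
$\left(12375 + 42974\right) \left(45389 + 8758\right) = 55349 \cdot 54147 = 2996982303$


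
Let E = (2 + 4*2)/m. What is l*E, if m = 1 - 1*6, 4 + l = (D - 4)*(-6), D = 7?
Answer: 44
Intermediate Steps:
l = -22 (l = -4 + (7 - 4)*(-6) = -4 + 3*(-6) = -4 - 18 = -22)
m = -5 (m = 1 - 6 = -5)
E = -2 (E = (2 + 4*2)/(-5) = (2 + 8)*(-⅕) = 10*(-⅕) = -2)
l*E = -22*(-2) = 44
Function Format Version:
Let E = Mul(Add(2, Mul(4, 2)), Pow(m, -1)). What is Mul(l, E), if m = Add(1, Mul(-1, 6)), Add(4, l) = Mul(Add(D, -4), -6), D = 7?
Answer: 44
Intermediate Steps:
l = -22 (l = Add(-4, Mul(Add(7, -4), -6)) = Add(-4, Mul(3, -6)) = Add(-4, -18) = -22)
m = -5 (m = Add(1, -6) = -5)
E = -2 (E = Mul(Add(2, Mul(4, 2)), Pow(-5, -1)) = Mul(Add(2, 8), Rational(-1, 5)) = Mul(10, Rational(-1, 5)) = -2)
Mul(l, E) = Mul(-22, -2) = 44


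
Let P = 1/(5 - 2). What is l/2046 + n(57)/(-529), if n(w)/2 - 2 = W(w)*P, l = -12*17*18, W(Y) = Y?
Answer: -338070/180389 ≈ -1.8741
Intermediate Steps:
P = 1/3 ≈ 0.33333
l = -3672 (l = -204*18 = -3672)
n(w) = 4 + 2*w/3 (n(w) = 4 + 2*(w*(1/3)) = 4 + 2*(w/3) = 4 + 2*w/3)
l/2046 + n(57)/(-529) = -3672/2046 + (4 + (2/3)*57)/(-529) = -3672*1/2046 + (4 + 38)*(-1/529) = -612/341 + 42*(-1/529) = -612/341 - 42/529 = -338070/180389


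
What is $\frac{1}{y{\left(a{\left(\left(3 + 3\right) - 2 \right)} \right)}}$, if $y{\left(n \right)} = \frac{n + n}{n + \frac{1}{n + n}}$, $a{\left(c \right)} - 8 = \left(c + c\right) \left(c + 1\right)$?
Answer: $\frac{4609}{9216} \approx 0.50011$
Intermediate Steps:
$a{\left(c \right)} = 8 + 2 c \left(1 + c\right)$ ($a{\left(c \right)} = 8 + \left(c + c\right) \left(c + 1\right) = 8 + 2 c \left(1 + c\right)$)
$y{\left(n \right)} = \frac{2 n}{n + \frac{1}{2 n}}$
$\frac{1}{y{\left(a{\left(\left(3 + 3\right) - 2 \right)} \right)}} = \frac{1}{4 \left(8 + 2 \left(\left(3 + 3\right) - 2\right) + 2 \left(\left(3 + 3\right) - 2\right)^{2}\right)^{2} \frac{1}{1 + 2 \left(8 + 2 \left(\left(3 + 3\right) - 2\right) + 2 \left(\left(3 + 3\right) - 2\right)^{2}\right)^{2}}} = \frac{1}{4 \left(8 + 2 \left(6 - 2\right) + 2 \left(6 - 2\right)^{2}\right)^{2} \frac{1}{1 + 2 \left(8 + 2 \left(6 - 2\right) + 2 \left(6 - 2\right)^{2}\right)^{2}}} = \frac{1}{4 \left(8 + 2 \cdot 4 + 2 \cdot 4^{2}\right)^{2} \frac{1}{1 + 2 \left(8 + 2 \cdot 4 + 2 \cdot 4^{2}\right)^{2}}} = \frac{1}{4 \left(8 + 8 + 2 \cdot 16\right)^{2} \frac{1}{1 + 2 \left(8 + 8 + 2 \cdot 16\right)^{2}}} = \frac{1}{4 \left(8 + 8 + 32\right)^{2} \frac{1}{1 + 2 \left(8 + 8 + 32\right)^{2}}} = \frac{1}{4 \cdot 48^{2} \frac{1}{1 + 2 \cdot 48^{2}}} = \frac{1}{4 \cdot 2304 \frac{1}{1 + 2 \cdot 2304}} = \frac{1}{4 \cdot 2304 \frac{1}{1 + 4608}} = \frac{1}{4 \cdot 2304 \cdot \frac{1}{4609}} = \frac{1}{\frac{9216}{4609}} = \frac{4609}{9216}$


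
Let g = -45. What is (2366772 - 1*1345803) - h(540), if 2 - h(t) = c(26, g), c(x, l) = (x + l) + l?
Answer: 1020903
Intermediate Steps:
c(x, l) = x + 2*l (c(x, l) = (l + x) + l = x + 2*l)
h(t) = 66 (h(t) = 2 - (26 + 2*(-45)) = 2 - (26 - 90) = 2 - 1*(-64) = 2 + 64 = 66)
(2366772 - 1*1345803) - h(540) = (2366772 - 1*1345803) - 1*66 = (2366772 - 1345803) - 66 = 1020969 - 66 = 1020903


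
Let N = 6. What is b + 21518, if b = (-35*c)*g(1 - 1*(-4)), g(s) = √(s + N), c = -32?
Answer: 21518 + 1120*√11 ≈ 25233.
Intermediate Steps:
g(s) = √(6 + s) (g(s) = √(s + 6) = √(6 + s))
b = 1120*√11 (b = (-35*(-32))*√(6 + (1 - 1*(-4))) = 1120*√(6 + (1 + 4)) = 1120*√(6 + 5) = 1120*√11 ≈ 3714.6)
b + 21518 = 1120*√11 + 21518 = 21518 + 1120*√11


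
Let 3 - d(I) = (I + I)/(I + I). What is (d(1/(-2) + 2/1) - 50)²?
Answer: 2304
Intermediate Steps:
d(I) = 2 (d(I) = 3 - (I + I)/(I + I) = 3 - 2*I/(2*I) = 3 - 2*I*1/(2*I) = 3 - 1*1 = 3 - 1 = 2)
(d(1/(-2) + 2/1) - 50)² = (2 - 50)² = (-48)² = 2304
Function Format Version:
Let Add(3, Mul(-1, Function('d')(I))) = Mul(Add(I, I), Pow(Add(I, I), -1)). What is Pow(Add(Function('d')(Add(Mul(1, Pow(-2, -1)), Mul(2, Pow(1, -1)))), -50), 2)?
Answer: 2304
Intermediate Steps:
Function('d')(I) = 2 (Function('d')(I) = Add(3, Mul(-1, Mul(Add(I, I), Pow(Add(I, I), -1)))) = Add(3, Mul(-1, Mul(Mul(2, I), Pow(Mul(2, I), -1)))) = Add(3, Mul(-1, Mul(Mul(2, I), Mul(Rational(1, 2), Pow(I, -1))))) = Add(3, Mul(-1, 1)) = Add(3, -1) = 2)
Pow(Add(Function('d')(Add(Mul(1, Pow(-2, -1)), Mul(2, Pow(1, -1)))), -50), 2) = Pow(Add(2, -50), 2) = Pow(-48, 2) = 2304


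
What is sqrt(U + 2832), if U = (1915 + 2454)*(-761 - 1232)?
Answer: I*sqrt(8704585) ≈ 2950.4*I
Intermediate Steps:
U = -8707417 (U = 4369*(-1993) = -8707417)
sqrt(U + 2832) = sqrt(-8707417 + 2832) = sqrt(-8704585) = I*sqrt(8704585)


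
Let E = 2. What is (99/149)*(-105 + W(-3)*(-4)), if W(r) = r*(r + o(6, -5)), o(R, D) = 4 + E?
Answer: -6831/149 ≈ -45.846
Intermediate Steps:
o(R, D) = 6 (o(R, D) = 4 + 2 = 6)
W(r) = r*(6 + r) (W(r) = r*(r + 6) = r*(6 + r))
(99/149)*(-105 + W(-3)*(-4)) = (99/149)*(-105 - 3*(6 - 3)*(-4)) = (99*(1/149))*(-105 - 3*3*(-4)) = 99*(-105 - 9*(-4))/149 = 99*(-105 + 36)/149 = (99/149)*(-69) = -6831/149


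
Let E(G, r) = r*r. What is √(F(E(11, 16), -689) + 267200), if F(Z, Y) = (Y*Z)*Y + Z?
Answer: 8*√1903063 ≈ 11036.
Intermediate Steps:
E(G, r) = r²
F(Z, Y) = Z + Z*Y² (F(Z, Y) = Z*Y² + Z = Z + Z*Y²)
√(F(E(11, 16), -689) + 267200) = √(16²*(1 + (-689)²) + 267200) = √(256*(1 + 474721) + 267200) = √(256*474722 + 267200) = √(121528832 + 267200) = √121796032 = 8*√1903063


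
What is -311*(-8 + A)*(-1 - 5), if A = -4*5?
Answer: -52248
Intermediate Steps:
A = -20
-311*(-8 + A)*(-1 - 5) = -311*(-8 - 20)*(-1 - 5) = -(-8708)*(-6) = -311*168 = -52248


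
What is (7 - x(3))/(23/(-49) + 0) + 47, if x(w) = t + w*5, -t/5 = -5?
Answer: 2698/23 ≈ 117.30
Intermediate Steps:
t = 25 (t = -5*(-5) = 25)
x(w) = 25 + 5*w (x(w) = 25 + w*5 = 25 + 5*w)
(7 - x(3))/(23/(-49) + 0) + 47 = (7 - (25 + 5*3))/(23/(-49) + 0) + 47 = (7 - (25 + 15))/(23*(-1/49) + 0) + 47 = (7 - 1*40)/(-23/49 + 0) + 47 = (7 - 40)/(-23/49) + 47 = -49/23*(-33) + 47 = 1617/23 + 47 = 2698/23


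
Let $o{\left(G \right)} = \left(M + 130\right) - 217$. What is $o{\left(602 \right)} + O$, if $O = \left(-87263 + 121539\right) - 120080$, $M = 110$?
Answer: $-85781$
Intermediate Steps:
$o{\left(G \right)} = 23$ ($o{\left(G \right)} = \left(110 + 130\right) - 217 = 240 - 217 = 23$)
$O = -85804$ ($O = 34276 - 120080 = -85804$)
$o{\left(602 \right)} + O = 23 - 85804 = -85781$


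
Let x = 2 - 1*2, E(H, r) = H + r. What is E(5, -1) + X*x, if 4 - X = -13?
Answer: 4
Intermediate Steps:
X = 17 (X = 4 - 1*(-13) = 4 + 13 = 17)
x = 0 (x = 2 - 2 = 0)
E(5, -1) + X*x = (5 - 1) + 17*0 = 4 + 0 = 4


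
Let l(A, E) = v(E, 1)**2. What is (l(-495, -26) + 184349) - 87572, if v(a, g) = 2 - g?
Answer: 96778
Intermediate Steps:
l(A, E) = 1 (l(A, E) = (2 - 1*1)**2 = (2 - 1)**2 = 1**2 = 1)
(l(-495, -26) + 184349) - 87572 = (1 + 184349) - 87572 = 184350 - 87572 = 96778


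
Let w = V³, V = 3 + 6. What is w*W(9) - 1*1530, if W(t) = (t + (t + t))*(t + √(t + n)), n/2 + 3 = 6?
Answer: 175617 + 19683*√15 ≈ 2.5185e+5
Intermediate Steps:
n = 6 (n = -6 + 2*6 = -6 + 12 = 6)
V = 9
W(t) = 3*t*(t + √(6 + t)) (W(t) = (t + (t + t))*(t + √(t + 6)) = (t + 2*t)*(t + √(6 + t)) = (3*t)*(t + √(6 + t)) = 3*t*(t + √(6 + t)))
w = 729 (w = 9³ = 729)
w*W(9) - 1*1530 = 729*(3*9*(9 + √(6 + 9))) - 1*1530 = 729*(3*9*(9 + √15)) - 1530 = 729*(243 + 27*√15) - 1530 = (177147 + 19683*√15) - 1530 = 175617 + 19683*√15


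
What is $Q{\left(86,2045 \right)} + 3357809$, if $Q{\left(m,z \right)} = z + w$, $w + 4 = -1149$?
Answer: $3358701$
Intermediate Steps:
$w = -1153$ ($w = -4 - 1149 = -1153$)
$Q{\left(m,z \right)} = -1153 + z$ ($Q{\left(m,z \right)} = z - 1153 = -1153 + z$)
$Q{\left(86,2045 \right)} + 3357809 = \left(-1153 + 2045\right) + 3357809 = 892 + 3357809 = 3358701$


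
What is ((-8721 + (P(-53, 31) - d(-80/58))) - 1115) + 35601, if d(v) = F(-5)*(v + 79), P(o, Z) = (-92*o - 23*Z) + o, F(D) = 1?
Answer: 864124/29 ≈ 29797.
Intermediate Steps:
P(o, Z) = -91*o - 23*Z
d(v) = 79 + v (d(v) = 1*(v + 79) = 1*(79 + v) = 79 + v)
((-8721 + (P(-53, 31) - d(-80/58))) - 1115) + 35601 = ((-8721 + ((-91*(-53) - 23*31) - (79 - 80/58))) - 1115) + 35601 = ((-8721 + ((4823 - 713) - (79 - 80*1/58))) - 1115) + 35601 = ((-8721 + (4110 - (79 - 40/29))) - 1115) + 35601 = ((-8721 + (4110 - 1*2251/29)) - 1115) + 35601 = ((-8721 + (4110 - 2251/29)) - 1115) + 35601 = ((-8721 + 116939/29) - 1115) + 35601 = (-135970/29 - 1115) + 35601 = -168305/29 + 35601 = 864124/29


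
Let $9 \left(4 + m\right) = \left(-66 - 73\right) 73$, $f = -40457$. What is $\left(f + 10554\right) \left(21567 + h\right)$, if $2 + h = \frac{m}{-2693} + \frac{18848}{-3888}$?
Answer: $- \frac{421907916608866}{654399} \approx -6.4473 \cdot 10^{8}$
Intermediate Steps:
$m = - \frac{10183}{9}$ ($m = -4 + \frac{\left(-66 - 73\right) 73}{9} = -4 + \frac{\left(-139\right) 73}{9} = -4 + \frac{1}{9} \left(-10147\right) = -4 - \frac{10147}{9} = - \frac{10183}{9} \approx -1131.4$)
$h = - \frac{4206211}{654399}$ ($h = -2 + \left(- \frac{10183}{9 \left(-2693\right)} + \frac{18848}{-3888}\right) = -2 + \left(\left(- \frac{10183}{9}\right) \left(- \frac{1}{2693}\right) + 18848 \left(- \frac{1}{3888}\right)\right) = -2 + \left(\frac{10183}{24237} - \frac{1178}{243}\right) = -2 - \frac{2897413}{654399} = - \frac{4206211}{654399} \approx -6.4276$)
$\left(f + 10554\right) \left(21567 + h\right) = \left(-40457 + 10554\right) \left(21567 - \frac{4206211}{654399}\right) = \left(-29903\right) \frac{14109217022}{654399} = - \frac{421907916608866}{654399}$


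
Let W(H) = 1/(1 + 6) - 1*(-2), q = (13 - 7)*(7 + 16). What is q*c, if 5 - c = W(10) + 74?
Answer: -68724/7 ≈ -9817.7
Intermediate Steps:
q = 138 (q = 6*23 = 138)
W(H) = 15/7 (W(H) = 1/7 + 2 = 15/7)
c = -498/7 (c = 5 - (15/7 + 74) = 5 - 1*533/7 = 5 - 533/7 = -498/7 ≈ -71.143)
q*c = 138*(-498/7) = -68724/7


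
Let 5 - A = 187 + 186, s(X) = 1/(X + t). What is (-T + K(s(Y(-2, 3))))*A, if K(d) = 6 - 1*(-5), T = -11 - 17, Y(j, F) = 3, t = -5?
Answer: -14352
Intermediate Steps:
s(X) = 1/(-5 + X) (s(X) = 1/(X - 5) = 1/(-5 + X))
T = -28
A = -368 (A = 5 - (187 + 186) = 5 - 1*373 = 5 - 373 = -368)
K(d) = 11 (K(d) = 6 + 5 = 11)
(-T + K(s(Y(-2, 3))))*A = (-1*(-28) + 11)*(-368) = (28 + 11)*(-368) = 39*(-368) = -14352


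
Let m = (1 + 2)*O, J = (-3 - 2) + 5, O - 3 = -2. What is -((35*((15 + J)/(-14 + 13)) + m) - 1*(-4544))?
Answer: -4022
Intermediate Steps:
O = 1 (O = 3 - 2 = 1)
J = 0 (J = -5 + 5 = 0)
m = 3 (m = (1 + 2)*1 = 3*1 = 3)
-((35*((15 + J)/(-14 + 13)) + m) - 1*(-4544)) = -((35*((15 + 0)/(-14 + 13)) + 3) - 1*(-4544)) = -((35*(15/(-1)) + 3) + 4544) = -((35*(15*(-1)) + 3) + 4544) = -((35*(-15) + 3) + 4544) = -((-525 + 3) + 4544) = -(-522 + 4544) = -1*4022 = -4022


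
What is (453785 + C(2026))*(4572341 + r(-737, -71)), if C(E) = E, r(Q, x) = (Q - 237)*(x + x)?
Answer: 2147165631339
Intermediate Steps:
r(Q, x) = 2*x*(-237 + Q) (r(Q, x) = (-237 + Q)*(2*x) = 2*x*(-237 + Q))
(453785 + C(2026))*(4572341 + r(-737, -71)) = (453785 + 2026)*(4572341 + 2*(-71)*(-237 - 737)) = 455811*(4572341 + 2*(-71)*(-974)) = 455811*(4572341 + 138308) = 455811*4710649 = 2147165631339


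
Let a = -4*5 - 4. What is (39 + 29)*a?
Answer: -1632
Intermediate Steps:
a = -24 (a = -20 - 4 = -24)
(39 + 29)*a = (39 + 29)*(-24) = 68*(-24) = -1632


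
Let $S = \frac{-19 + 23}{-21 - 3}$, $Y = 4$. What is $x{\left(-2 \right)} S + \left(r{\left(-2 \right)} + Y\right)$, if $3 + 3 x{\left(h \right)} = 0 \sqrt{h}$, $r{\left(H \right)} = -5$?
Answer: $- \frac{5}{6} \approx -0.83333$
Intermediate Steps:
$x{\left(h \right)} = -1$ ($x{\left(h \right)} = -1 + \frac{0 \sqrt{h}}{3} = -1 + \frac{1}{3} \cdot 0 = -1 + 0 = -1$)
$S = - \frac{1}{6}$ ($S = \frac{4}{-24} = 4 \left(- \frac{1}{24}\right) = - \frac{1}{6} \approx -0.16667$)
$x{\left(-2 \right)} S + \left(r{\left(-2 \right)} + Y\right) = \left(-1\right) \left(- \frac{1}{6}\right) + \left(-5 + 4\right) = \frac{1}{6} - 1 = - \frac{5}{6}$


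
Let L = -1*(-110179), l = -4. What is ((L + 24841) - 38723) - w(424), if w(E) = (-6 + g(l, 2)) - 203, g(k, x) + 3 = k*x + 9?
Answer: 96508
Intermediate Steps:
g(k, x) = 6 + k*x (g(k, x) = -3 + (k*x + 9) = -3 + (9 + k*x) = 6 + k*x)
L = 110179
w(E) = -211 (w(E) = (-6 + (6 - 4*2)) - 203 = (-6 + (6 - 8)) - 203 = (-6 - 2) - 203 = -8 - 203 = -211)
((L + 24841) - 38723) - w(424) = ((110179 + 24841) - 38723) - 1*(-211) = (135020 - 38723) + 211 = 96297 + 211 = 96508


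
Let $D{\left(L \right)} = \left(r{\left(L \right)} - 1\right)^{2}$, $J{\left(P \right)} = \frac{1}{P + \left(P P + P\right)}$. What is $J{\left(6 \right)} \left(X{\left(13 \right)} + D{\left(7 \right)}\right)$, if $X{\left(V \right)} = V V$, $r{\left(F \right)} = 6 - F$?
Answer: $\frac{173}{48} \approx 3.6042$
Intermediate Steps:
$J{\left(P \right)} = \frac{1}{P^{2} + 2 P}$ ($J{\left(P \right)} = \frac{1}{P + \left(P^{2} + P\right)} = \frac{1}{P + \left(P + P^{2}\right)} = \frac{1}{P^{2} + 2 P}$)
$X{\left(V \right)} = V^{2}$
$D{\left(L \right)} = \left(5 - L\right)^{2}$ ($D{\left(L \right)} = \left(\left(6 - L\right) - 1\right)^{2} = \left(5 - L\right)^{2}$)
$J{\left(6 \right)} \left(X{\left(13 \right)} + D{\left(7 \right)}\right) = \frac{1}{6 \left(2 + 6\right)} \left(13^{2} + \left(-5 + 7\right)^{2}\right) = \frac{1}{6 \cdot 8} \left(169 + 2^{2}\right) = \frac{1}{6} \cdot \frac{1}{8} \left(169 + 4\right) = \frac{1}{48} \cdot 173 = \frac{173}{48}$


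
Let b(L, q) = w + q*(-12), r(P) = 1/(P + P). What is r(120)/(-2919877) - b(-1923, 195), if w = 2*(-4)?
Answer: 1645409087039/700770480 ≈ 2348.0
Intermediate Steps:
r(P) = 1/(2*P)
w = -8
b(L, q) = -8 - 12*q (b(L, q) = -8 + q*(-12) = -8 - 12*q)
r(120)/(-2919877) - b(-1923, 195) = ((½)/120)/(-2919877) - (-8 - 12*195) = ((½)*(1/120))*(-1/2919877) - (-8 - 2340) = (1/240)*(-1/2919877) - 1*(-2348) = -1/700770480 + 2348 = 1645409087039/700770480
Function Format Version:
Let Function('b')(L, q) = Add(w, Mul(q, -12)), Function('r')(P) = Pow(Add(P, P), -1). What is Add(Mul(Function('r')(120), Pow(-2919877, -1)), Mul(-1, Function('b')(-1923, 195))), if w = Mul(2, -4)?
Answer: Rational(1645409087039, 700770480) ≈ 2348.0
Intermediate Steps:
Function('r')(P) = Mul(Rational(1, 2), Pow(P, -1)) (Function('r')(P) = Pow(Mul(2, P), -1) = Mul(Rational(1, 2), Pow(P, -1)))
w = -8
Function('b')(L, q) = Add(-8, Mul(-12, q)) (Function('b')(L, q) = Add(-8, Mul(q, -12)) = Add(-8, Mul(-12, q)))
Add(Mul(Function('r')(120), Pow(-2919877, -1)), Mul(-1, Function('b')(-1923, 195))) = Add(Mul(Mul(Rational(1, 2), Pow(120, -1)), Pow(-2919877, -1)), Mul(-1, Add(-8, Mul(-12, 195)))) = Add(Mul(Mul(Rational(1, 2), Rational(1, 120)), Rational(-1, 2919877)), Mul(-1, Add(-8, -2340))) = Add(Mul(Rational(1, 240), Rational(-1, 2919877)), Mul(-1, -2348)) = Add(Rational(-1, 700770480), 2348) = Rational(1645409087039, 700770480)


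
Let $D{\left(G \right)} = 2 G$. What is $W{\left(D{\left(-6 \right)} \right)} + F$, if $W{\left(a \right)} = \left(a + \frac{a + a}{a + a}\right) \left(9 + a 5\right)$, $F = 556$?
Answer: $1117$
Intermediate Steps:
$W{\left(a \right)} = \left(1 + a\right) \left(9 + 5 a\right)$ ($W{\left(a \right)} = \left(a + \frac{2 a}{2 a}\right) \left(9 + 5 a\right) = \left(a + 2 a \frac{1}{2 a}\right) \left(9 + 5 a\right) = \left(a + 1\right) \left(9 + 5 a\right) = \left(1 + a\right) \left(9 + 5 a\right)$)
$W{\left(D{\left(-6 \right)} \right)} + F = \left(9 + 5 \left(2 \left(-6\right)\right)^{2} + 14 \cdot 2 \left(-6\right)\right) + 556 = \left(9 + 5 \left(-12\right)^{2} + 14 \left(-12\right)\right) + 556 = \left(9 + 5 \cdot 144 - 168\right) + 556 = \left(9 + 720 - 168\right) + 556 = 561 + 556 = 1117$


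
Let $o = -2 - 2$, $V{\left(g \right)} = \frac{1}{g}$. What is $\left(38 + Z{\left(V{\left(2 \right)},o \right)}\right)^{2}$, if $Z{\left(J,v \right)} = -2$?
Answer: $1296$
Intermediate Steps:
$o = -4$ ($o = -2 - 2 = -4$)
$\left(38 + Z{\left(V{\left(2 \right)},o \right)}\right)^{2} = \left(38 - 2\right)^{2} = 36^{2} = 1296$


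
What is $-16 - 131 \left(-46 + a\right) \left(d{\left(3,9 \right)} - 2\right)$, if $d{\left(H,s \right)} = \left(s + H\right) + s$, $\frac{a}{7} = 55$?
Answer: $-843787$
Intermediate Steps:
$a = 385$ ($a = 7 \cdot 55 = 385$)
$d{\left(H,s \right)} = H + 2 s$ ($d{\left(H,s \right)} = \left(H + s\right) + s = H + 2 s$)
$-16 - 131 \left(-46 + a\right) \left(d{\left(3,9 \right)} - 2\right) = -16 - 131 \left(-46 + 385\right) \left(\left(3 + 2 \cdot 9\right) - 2\right) = -16 - 131 \cdot 339 \left(\left(3 + 18\right) - 2\right) = -16 - 131 \cdot 339 \left(21 - 2\right) = -16 - 131 \cdot 339 \cdot 19 = -16 - 843771 = -843787$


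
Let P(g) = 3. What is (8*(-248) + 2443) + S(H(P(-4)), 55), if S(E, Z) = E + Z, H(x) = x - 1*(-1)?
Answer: 518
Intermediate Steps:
H(x) = 1 + x (H(x) = x + 1 = 1 + x)
(8*(-248) + 2443) + S(H(P(-4)), 55) = (8*(-248) + 2443) + ((1 + 3) + 55) = (-1984 + 2443) + (4 + 55) = 459 + 59 = 518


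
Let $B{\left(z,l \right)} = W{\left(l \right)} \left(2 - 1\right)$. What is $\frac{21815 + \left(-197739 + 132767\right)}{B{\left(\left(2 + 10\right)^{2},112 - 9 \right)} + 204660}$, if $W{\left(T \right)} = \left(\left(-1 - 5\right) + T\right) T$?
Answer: $- \frac{43157}{214651} \approx -0.20106$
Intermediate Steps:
$W{\left(T \right)} = T \left(-6 + T\right)$ ($W{\left(T \right)} = \left(\left(-1 - 5\right) + T\right) T = \left(-6 + T\right) T = T \left(-6 + T\right)$)
$B{\left(z,l \right)} = l \left(-6 + l\right)$ ($B{\left(z,l \right)} = l \left(-6 + l\right) \left(2 - 1\right) = l \left(-6 + l\right) 1 = l \left(-6 + l\right)$)
$\frac{21815 + \left(-197739 + 132767\right)}{B{\left(\left(2 + 10\right)^{2},112 - 9 \right)} + 204660} = \frac{21815 + \left(-197739 + 132767\right)}{\left(112 - 9\right) \left(-6 + \left(112 - 9\right)\right) + 204660} = \frac{21815 - 64972}{103 \left(-6 + 103\right) + 204660} = - \frac{43157}{103 \cdot 97 + 204660} = - \frac{43157}{9991 + 204660} = - \frac{43157}{214651}$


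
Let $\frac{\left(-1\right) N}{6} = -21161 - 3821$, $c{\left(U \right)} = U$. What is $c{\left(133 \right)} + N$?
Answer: $150025$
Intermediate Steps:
$N = 149892$ ($N = - 6 \left(-21161 - 3821\right) = \left(-6\right) \left(-24982\right) = 149892$)
$c{\left(133 \right)} + N = 133 + 149892 = 150025$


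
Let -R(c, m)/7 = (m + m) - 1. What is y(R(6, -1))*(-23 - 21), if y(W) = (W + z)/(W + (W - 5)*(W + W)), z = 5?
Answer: -104/63 ≈ -1.6508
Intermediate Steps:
R(c, m) = 7 - 14*m (R(c, m) = -7*((m + m) - 1) = -7*(2*m - 1) = -7*(-1 + 2*m) = 7 - 14*m)
y(W) = (5 + W)/(W + 2*W*(-5 + W)) (y(W) = (W + 5)/(W + (W - 5)*(W + W)) = (5 + W)/(W + (-5 + W)*(2*W)) = (5 + W)/(W + 2*W*(-5 + W)))
y(R(6, -1))*(-23 - 21) = ((5 + (7 - 14*(-1)))/((7 - 14*(-1))*(-9 + 2*(7 - 14*(-1)))))*(-23 - 21) = ((5 + (7 + 14))/((7 + 14)*(-9 + 2*(7 + 14))))*(-44) = ((5 + 21)/(21*(-9 + 2*21)))*(-44) = ((1/21)*26/(-9 + 42))*(-44) = ((1/21)*26/33)*(-44) = ((1/21)*(1/33)*26)*(-44) = (26/693)*(-44) = -104/63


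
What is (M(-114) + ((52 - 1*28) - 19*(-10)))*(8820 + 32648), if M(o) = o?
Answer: 4146800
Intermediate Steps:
(M(-114) + ((52 - 1*28) - 19*(-10)))*(8820 + 32648) = (-114 + ((52 - 1*28) - 19*(-10)))*(8820 + 32648) = (-114 + ((52 - 28) + 190))*41468 = (-114 + (24 + 190))*41468 = (-114 + 214)*41468 = 100*41468 = 4146800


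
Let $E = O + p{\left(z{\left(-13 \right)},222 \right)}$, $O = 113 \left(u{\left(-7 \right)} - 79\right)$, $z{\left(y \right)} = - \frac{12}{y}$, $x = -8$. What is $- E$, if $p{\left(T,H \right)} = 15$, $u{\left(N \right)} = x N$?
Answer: $2584$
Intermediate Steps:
$u{\left(N \right)} = - 8 N$
$O = -2599$ ($O = 113 \left(\left(-8\right) \left(-7\right) - 79\right) = 113 \left(56 - 79\right) = 113 \left(-23\right) = -2599$)
$E = -2584$ ($E = -2599 + 15 = -2584$)
$- E = \left(-1\right) \left(-2584\right) = 2584$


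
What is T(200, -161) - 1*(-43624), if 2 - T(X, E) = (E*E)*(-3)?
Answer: 121389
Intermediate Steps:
T(X, E) = 2 + 3*E**2 (T(X, E) = 2 - E*E*(-3) = 2 - E**2*(-3) = 2 - (-3)*E**2 = 2 + 3*E**2)
T(200, -161) - 1*(-43624) = (2 + 3*(-161)**2) - 1*(-43624) = (2 + 3*25921) + 43624 = (2 + 77763) + 43624 = 77765 + 43624 = 121389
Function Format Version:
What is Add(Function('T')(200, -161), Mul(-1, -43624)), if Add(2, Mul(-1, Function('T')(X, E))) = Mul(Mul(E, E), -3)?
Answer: 121389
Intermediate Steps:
Function('T')(X, E) = Add(2, Mul(3, Pow(E, 2))) (Function('T')(X, E) = Add(2, Mul(-1, Mul(Mul(E, E), -3))) = Add(2, Mul(-1, Mul(Pow(E, 2), -3))) = Add(2, Mul(-1, Mul(-3, Pow(E, 2)))) = Add(2, Mul(3, Pow(E, 2))))
Add(Function('T')(200, -161), Mul(-1, -43624)) = Add(Add(2, Mul(3, Pow(-161, 2))), Mul(-1, -43624)) = Add(Add(2, Mul(3, 25921)), 43624) = Add(Add(2, 77763), 43624) = Add(77765, 43624) = 121389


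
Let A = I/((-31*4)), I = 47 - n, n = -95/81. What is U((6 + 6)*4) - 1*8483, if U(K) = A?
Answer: -42603577/5022 ≈ -8483.4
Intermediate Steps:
n = -95/81 (n = -95*1/81 = -95/81 ≈ -1.1728)
I = 3902/81 (I = 47 - 1*(-95/81) = 47 + 95/81 = 3902/81 ≈ 48.173)
A = -1951/5022 (A = 3902/(81*((-31*4))) = (3902/81)/(-124) = (3902/81)*(-1/124) = -1951/5022 ≈ -0.38849)
U(K) = -1951/5022
U((6 + 6)*4) - 1*8483 = -1951/5022 - 1*8483 = -1951/5022 - 8483 = -42603577/5022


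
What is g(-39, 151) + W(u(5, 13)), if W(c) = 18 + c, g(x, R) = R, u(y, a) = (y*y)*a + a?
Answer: 507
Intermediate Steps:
u(y, a) = a + a*y**2 (u(y, a) = y**2*a + a = a*y**2 + a = a + a*y**2)
g(-39, 151) + W(u(5, 13)) = 151 + (18 + 13*(1 + 5**2)) = 151 + (18 + 13*(1 + 25)) = 151 + (18 + 13*26) = 151 + (18 + 338) = 151 + 356 = 507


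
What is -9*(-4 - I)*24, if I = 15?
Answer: 4104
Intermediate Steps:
-9*(-4 - I)*24 = -9*(-4 - 1*15)*24 = -9*(-4 - 15)*24 = -9*(-19)*24 = 171*24 = 4104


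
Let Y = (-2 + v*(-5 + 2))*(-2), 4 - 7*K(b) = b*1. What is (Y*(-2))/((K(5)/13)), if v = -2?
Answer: -1456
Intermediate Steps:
K(b) = 4/7 - b/7
Y = -8 (Y = (-2 - 2*(-5 + 2))*(-2) = (-2 - 2*(-3))*(-2) = (-2 + 6)*(-2) = 4*(-2) = -8)
(Y*(-2))/((K(5)/13)) = (-8*(-2))/(((4/7 - ⅐*5)/13)) = 16/(((4/7 - 5/7)*(1/13))) = 16/((-⅐*1/13)) = 16/(-1/91) = 16*(-91) = -1456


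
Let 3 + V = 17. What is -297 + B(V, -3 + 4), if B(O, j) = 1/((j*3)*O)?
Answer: -12473/42 ≈ -296.98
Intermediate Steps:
V = 14 (V = -3 + 17 = 14)
B(O, j) = 1/(3*O*j) (B(O, j) = 1/((3*j)*O) = 1/(3*O*j))
-297 + B(V, -3 + 4) = -297 + (1/3)/(14*(-3 + 4)) = -297 + (1/3)*(1/14)/1 = -297 + (1/3)*(1/14)*1 = -297 + 1/42 = -12473/42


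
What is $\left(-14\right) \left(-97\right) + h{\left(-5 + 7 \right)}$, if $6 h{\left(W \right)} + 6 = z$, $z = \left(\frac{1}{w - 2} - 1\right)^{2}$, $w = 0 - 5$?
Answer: $\frac{199511}{147} \approx 1357.2$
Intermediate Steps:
$w = -5$
$z = \frac{64}{49}$ ($z = \left(\frac{1}{-5 - 2} - 1\right)^{2} = \left(\frac{1}{-7} - 1\right)^{2} = \left(- \frac{1}{7} - 1\right)^{2} = \left(- \frac{8}{7}\right)^{2} = \frac{64}{49} \approx 1.3061$)
$h{\left(W \right)} = - \frac{115}{147}$ ($h{\left(W \right)} = -1 + \frac{1}{6} \cdot \frac{64}{49} = -1 + \frac{32}{147} = - \frac{115}{147}$)
$\left(-14\right) \left(-97\right) + h{\left(-5 + 7 \right)} = \left(-14\right) \left(-97\right) - \frac{115}{147} = 1358 - \frac{115}{147} = \frac{199511}{147}$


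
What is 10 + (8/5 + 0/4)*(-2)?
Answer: 34/5 ≈ 6.8000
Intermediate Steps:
10 + (8/5 + 0/4)*(-2) = 10 + (8*(⅕) + 0*(¼))*(-2) = 10 + (8/5 + 0)*(-2) = 10 + (8/5)*(-2) = 10 - 16/5 = 34/5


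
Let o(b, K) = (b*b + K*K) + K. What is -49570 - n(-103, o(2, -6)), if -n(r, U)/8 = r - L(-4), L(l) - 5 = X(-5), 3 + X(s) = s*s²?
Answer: -49410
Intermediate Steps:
X(s) = -3 + s³ (X(s) = -3 + s*s² = -3 + s³)
L(l) = -123 (L(l) = 5 + (-3 + (-5)³) = 5 + (-3 - 125) = 5 - 128 = -123)
o(b, K) = K + K² + b² (o(b, K) = (b² + K²) + K = (K² + b²) + K = K + K² + b²)
n(r, U) = -984 - 8*r (n(r, U) = -8*(r - 1*(-123)) = -8*(r + 123) = -8*(123 + r) = -984 - 8*r)
-49570 - n(-103, o(2, -6)) = -49570 - (-984 - 8*(-103)) = -49570 - (-984 + 824) = -49570 - 1*(-160) = -49570 + 160 = -49410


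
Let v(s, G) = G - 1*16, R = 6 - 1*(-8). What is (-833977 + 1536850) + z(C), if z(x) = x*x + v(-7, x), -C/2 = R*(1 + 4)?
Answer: 722317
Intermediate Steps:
R = 14 (R = 6 + 8 = 14)
C = -140 (C = -28*(1 + 4) = -28*5 = -2*70 = -140)
v(s, G) = -16 + G (v(s, G) = G - 16 = -16 + G)
z(x) = -16 + x + x² (z(x) = x*x + (-16 + x) = x² + (-16 + x) = -16 + x + x²)
(-833977 + 1536850) + z(C) = (-833977 + 1536850) + (-16 - 140 + (-140)²) = 702873 + (-16 - 140 + 19600) = 702873 + 19444 = 722317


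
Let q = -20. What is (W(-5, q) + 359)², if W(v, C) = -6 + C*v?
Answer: 205209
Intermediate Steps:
(W(-5, q) + 359)² = ((-6 - 20*(-5)) + 359)² = ((-6 + 100) + 359)² = (94 + 359)² = 453² = 205209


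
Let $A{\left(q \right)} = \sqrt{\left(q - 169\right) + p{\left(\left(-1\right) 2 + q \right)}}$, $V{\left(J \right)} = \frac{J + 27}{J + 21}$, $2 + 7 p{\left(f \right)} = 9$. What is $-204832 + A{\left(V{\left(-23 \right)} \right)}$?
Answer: $-204832 + i \sqrt{170} \approx -2.0483 \cdot 10^{5} + 13.038 i$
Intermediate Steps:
$p{\left(f \right)} = 1$ ($p{\left(f \right)} = - \frac{2}{7} + \frac{1}{7} \cdot 9 = - \frac{2}{7} + \frac{9}{7} = 1$)
$V{\left(J \right)} = \frac{27 + J}{21 + J}$
$A{\left(q \right)} = \sqrt{-168 + q}$ ($A{\left(q \right)} = \sqrt{\left(q - 169\right) + 1} = \sqrt{\left(-169 + q\right) + 1} = \sqrt{-168 + q}$)
$-204832 + A{\left(V{\left(-23 \right)} \right)} = -204832 + \sqrt{-168 + \frac{27 - 23}{21 - 23}} = -204832 + \sqrt{-168 + \frac{1}{-2} \cdot 4} = -204832 + \sqrt{-168 - 2} = -204832 + \sqrt{-170} = -204832 + i \sqrt{170}$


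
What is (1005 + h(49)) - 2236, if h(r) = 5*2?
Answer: -1221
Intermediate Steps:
h(r) = 10
(1005 + h(49)) - 2236 = (1005 + 10) - 2236 = 1015 - 2236 = -1221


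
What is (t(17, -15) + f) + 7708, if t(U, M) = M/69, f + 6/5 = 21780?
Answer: 3390957/115 ≈ 29487.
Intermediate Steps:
f = 108894/5 (f = -6/5 + 21780 = 108894/5 ≈ 21779.)
t(U, M) = M/69 (t(U, M) = M*(1/69) = M/69)
(t(17, -15) + f) + 7708 = ((1/69)*(-15) + 108894/5) + 7708 = (-5/23 + 108894/5) + 7708 = 2504537/115 + 7708 = 3390957/115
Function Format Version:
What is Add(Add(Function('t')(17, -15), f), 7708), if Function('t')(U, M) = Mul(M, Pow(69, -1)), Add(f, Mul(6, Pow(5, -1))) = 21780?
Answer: Rational(3390957, 115) ≈ 29487.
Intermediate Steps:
f = Rational(108894, 5) (f = Add(Rational(-6, 5), 21780) = Rational(108894, 5) ≈ 21779.)
Function('t')(U, M) = Mul(Rational(1, 69), M) (Function('t')(U, M) = Mul(M, Rational(1, 69)) = Mul(Rational(1, 69), M))
Add(Add(Function('t')(17, -15), f), 7708) = Add(Add(Mul(Rational(1, 69), -15), Rational(108894, 5)), 7708) = Add(Add(Rational(-5, 23), Rational(108894, 5)), 7708) = Add(Rational(2504537, 115), 7708) = Rational(3390957, 115)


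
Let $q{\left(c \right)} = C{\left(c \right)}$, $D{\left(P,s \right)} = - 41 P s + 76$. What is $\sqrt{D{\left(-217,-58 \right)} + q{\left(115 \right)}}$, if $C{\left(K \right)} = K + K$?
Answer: $2 i \sqrt{128930} \approx 718.14 i$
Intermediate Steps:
$D{\left(P,s \right)} = 76 - 41 P s$ ($D{\left(P,s \right)} = - 41 P s + 76 = 76 - 41 P s$)
$C{\left(K \right)} = 2 K$
$q{\left(c \right)} = 2 c$
$\sqrt{D{\left(-217,-58 \right)} + q{\left(115 \right)}} = \sqrt{\left(76 - \left(-8897\right) \left(-58\right)\right) + 2 \cdot 115} = \sqrt{\left(76 - 516026\right) + 230} = \sqrt{-515950 + 230} = \sqrt{-515720} = 2 i \sqrt{128930}$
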